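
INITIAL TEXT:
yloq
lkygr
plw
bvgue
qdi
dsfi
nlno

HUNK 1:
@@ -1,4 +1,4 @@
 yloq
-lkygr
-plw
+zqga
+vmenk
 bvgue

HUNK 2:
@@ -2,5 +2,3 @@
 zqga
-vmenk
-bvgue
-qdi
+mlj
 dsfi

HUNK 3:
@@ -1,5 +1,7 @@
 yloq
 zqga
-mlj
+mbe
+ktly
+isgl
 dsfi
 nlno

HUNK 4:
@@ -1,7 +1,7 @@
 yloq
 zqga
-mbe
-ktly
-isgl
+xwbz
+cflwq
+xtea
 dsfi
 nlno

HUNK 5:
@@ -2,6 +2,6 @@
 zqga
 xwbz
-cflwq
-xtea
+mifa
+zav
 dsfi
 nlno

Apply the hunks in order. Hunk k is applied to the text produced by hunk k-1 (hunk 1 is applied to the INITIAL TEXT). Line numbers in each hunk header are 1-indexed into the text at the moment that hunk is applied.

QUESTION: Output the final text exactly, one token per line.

Answer: yloq
zqga
xwbz
mifa
zav
dsfi
nlno

Derivation:
Hunk 1: at line 1 remove [lkygr,plw] add [zqga,vmenk] -> 7 lines: yloq zqga vmenk bvgue qdi dsfi nlno
Hunk 2: at line 2 remove [vmenk,bvgue,qdi] add [mlj] -> 5 lines: yloq zqga mlj dsfi nlno
Hunk 3: at line 1 remove [mlj] add [mbe,ktly,isgl] -> 7 lines: yloq zqga mbe ktly isgl dsfi nlno
Hunk 4: at line 1 remove [mbe,ktly,isgl] add [xwbz,cflwq,xtea] -> 7 lines: yloq zqga xwbz cflwq xtea dsfi nlno
Hunk 5: at line 2 remove [cflwq,xtea] add [mifa,zav] -> 7 lines: yloq zqga xwbz mifa zav dsfi nlno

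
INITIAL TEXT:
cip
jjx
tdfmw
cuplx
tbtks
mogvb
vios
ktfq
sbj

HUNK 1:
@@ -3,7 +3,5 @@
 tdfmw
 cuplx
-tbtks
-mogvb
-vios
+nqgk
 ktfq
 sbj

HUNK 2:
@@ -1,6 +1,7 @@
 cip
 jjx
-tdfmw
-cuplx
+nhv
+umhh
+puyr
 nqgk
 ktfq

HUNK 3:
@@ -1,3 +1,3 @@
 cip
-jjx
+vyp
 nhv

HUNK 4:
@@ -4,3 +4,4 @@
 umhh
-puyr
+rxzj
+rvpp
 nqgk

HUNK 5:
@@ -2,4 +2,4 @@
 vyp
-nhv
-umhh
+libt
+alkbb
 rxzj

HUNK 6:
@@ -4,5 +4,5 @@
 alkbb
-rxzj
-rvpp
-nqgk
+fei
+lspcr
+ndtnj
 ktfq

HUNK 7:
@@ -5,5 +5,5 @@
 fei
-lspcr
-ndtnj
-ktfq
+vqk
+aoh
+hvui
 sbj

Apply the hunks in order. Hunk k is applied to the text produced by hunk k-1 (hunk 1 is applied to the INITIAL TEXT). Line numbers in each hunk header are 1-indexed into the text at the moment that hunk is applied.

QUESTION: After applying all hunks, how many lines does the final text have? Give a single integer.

Answer: 9

Derivation:
Hunk 1: at line 3 remove [tbtks,mogvb,vios] add [nqgk] -> 7 lines: cip jjx tdfmw cuplx nqgk ktfq sbj
Hunk 2: at line 1 remove [tdfmw,cuplx] add [nhv,umhh,puyr] -> 8 lines: cip jjx nhv umhh puyr nqgk ktfq sbj
Hunk 3: at line 1 remove [jjx] add [vyp] -> 8 lines: cip vyp nhv umhh puyr nqgk ktfq sbj
Hunk 4: at line 4 remove [puyr] add [rxzj,rvpp] -> 9 lines: cip vyp nhv umhh rxzj rvpp nqgk ktfq sbj
Hunk 5: at line 2 remove [nhv,umhh] add [libt,alkbb] -> 9 lines: cip vyp libt alkbb rxzj rvpp nqgk ktfq sbj
Hunk 6: at line 4 remove [rxzj,rvpp,nqgk] add [fei,lspcr,ndtnj] -> 9 lines: cip vyp libt alkbb fei lspcr ndtnj ktfq sbj
Hunk 7: at line 5 remove [lspcr,ndtnj,ktfq] add [vqk,aoh,hvui] -> 9 lines: cip vyp libt alkbb fei vqk aoh hvui sbj
Final line count: 9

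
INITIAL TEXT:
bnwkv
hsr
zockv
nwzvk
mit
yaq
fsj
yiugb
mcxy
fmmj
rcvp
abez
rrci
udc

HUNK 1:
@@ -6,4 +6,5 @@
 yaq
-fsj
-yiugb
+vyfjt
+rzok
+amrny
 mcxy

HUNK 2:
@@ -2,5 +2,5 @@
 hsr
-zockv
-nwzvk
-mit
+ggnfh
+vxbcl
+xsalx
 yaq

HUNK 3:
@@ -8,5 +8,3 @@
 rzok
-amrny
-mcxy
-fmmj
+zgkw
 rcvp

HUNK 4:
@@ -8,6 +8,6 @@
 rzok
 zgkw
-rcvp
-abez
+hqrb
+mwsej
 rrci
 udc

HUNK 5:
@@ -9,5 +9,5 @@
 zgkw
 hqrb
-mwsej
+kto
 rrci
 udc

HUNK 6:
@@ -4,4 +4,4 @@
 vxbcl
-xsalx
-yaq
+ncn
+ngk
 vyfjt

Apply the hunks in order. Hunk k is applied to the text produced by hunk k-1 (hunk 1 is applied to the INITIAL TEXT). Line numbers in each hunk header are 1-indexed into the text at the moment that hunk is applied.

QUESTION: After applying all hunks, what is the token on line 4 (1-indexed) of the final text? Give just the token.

Answer: vxbcl

Derivation:
Hunk 1: at line 6 remove [fsj,yiugb] add [vyfjt,rzok,amrny] -> 15 lines: bnwkv hsr zockv nwzvk mit yaq vyfjt rzok amrny mcxy fmmj rcvp abez rrci udc
Hunk 2: at line 2 remove [zockv,nwzvk,mit] add [ggnfh,vxbcl,xsalx] -> 15 lines: bnwkv hsr ggnfh vxbcl xsalx yaq vyfjt rzok amrny mcxy fmmj rcvp abez rrci udc
Hunk 3: at line 8 remove [amrny,mcxy,fmmj] add [zgkw] -> 13 lines: bnwkv hsr ggnfh vxbcl xsalx yaq vyfjt rzok zgkw rcvp abez rrci udc
Hunk 4: at line 8 remove [rcvp,abez] add [hqrb,mwsej] -> 13 lines: bnwkv hsr ggnfh vxbcl xsalx yaq vyfjt rzok zgkw hqrb mwsej rrci udc
Hunk 5: at line 9 remove [mwsej] add [kto] -> 13 lines: bnwkv hsr ggnfh vxbcl xsalx yaq vyfjt rzok zgkw hqrb kto rrci udc
Hunk 6: at line 4 remove [xsalx,yaq] add [ncn,ngk] -> 13 lines: bnwkv hsr ggnfh vxbcl ncn ngk vyfjt rzok zgkw hqrb kto rrci udc
Final line 4: vxbcl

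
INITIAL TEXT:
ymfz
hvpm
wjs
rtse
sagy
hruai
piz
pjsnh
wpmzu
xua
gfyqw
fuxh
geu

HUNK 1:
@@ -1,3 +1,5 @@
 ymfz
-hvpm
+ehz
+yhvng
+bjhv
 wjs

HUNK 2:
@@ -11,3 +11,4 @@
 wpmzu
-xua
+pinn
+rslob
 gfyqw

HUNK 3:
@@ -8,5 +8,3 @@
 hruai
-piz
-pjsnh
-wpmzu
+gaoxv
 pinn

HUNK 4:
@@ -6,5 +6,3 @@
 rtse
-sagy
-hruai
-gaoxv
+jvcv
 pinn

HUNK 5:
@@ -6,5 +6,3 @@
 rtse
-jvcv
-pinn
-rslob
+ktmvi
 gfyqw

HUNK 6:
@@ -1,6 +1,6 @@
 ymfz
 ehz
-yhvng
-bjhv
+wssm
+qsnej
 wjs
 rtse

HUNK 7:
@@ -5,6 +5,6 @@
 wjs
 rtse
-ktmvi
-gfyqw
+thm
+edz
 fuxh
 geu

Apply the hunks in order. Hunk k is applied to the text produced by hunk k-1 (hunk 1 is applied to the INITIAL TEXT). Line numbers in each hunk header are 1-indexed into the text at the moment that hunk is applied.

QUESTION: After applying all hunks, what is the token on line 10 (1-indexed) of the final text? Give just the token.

Hunk 1: at line 1 remove [hvpm] add [ehz,yhvng,bjhv] -> 15 lines: ymfz ehz yhvng bjhv wjs rtse sagy hruai piz pjsnh wpmzu xua gfyqw fuxh geu
Hunk 2: at line 11 remove [xua] add [pinn,rslob] -> 16 lines: ymfz ehz yhvng bjhv wjs rtse sagy hruai piz pjsnh wpmzu pinn rslob gfyqw fuxh geu
Hunk 3: at line 8 remove [piz,pjsnh,wpmzu] add [gaoxv] -> 14 lines: ymfz ehz yhvng bjhv wjs rtse sagy hruai gaoxv pinn rslob gfyqw fuxh geu
Hunk 4: at line 6 remove [sagy,hruai,gaoxv] add [jvcv] -> 12 lines: ymfz ehz yhvng bjhv wjs rtse jvcv pinn rslob gfyqw fuxh geu
Hunk 5: at line 6 remove [jvcv,pinn,rslob] add [ktmvi] -> 10 lines: ymfz ehz yhvng bjhv wjs rtse ktmvi gfyqw fuxh geu
Hunk 6: at line 1 remove [yhvng,bjhv] add [wssm,qsnej] -> 10 lines: ymfz ehz wssm qsnej wjs rtse ktmvi gfyqw fuxh geu
Hunk 7: at line 5 remove [ktmvi,gfyqw] add [thm,edz] -> 10 lines: ymfz ehz wssm qsnej wjs rtse thm edz fuxh geu
Final line 10: geu

Answer: geu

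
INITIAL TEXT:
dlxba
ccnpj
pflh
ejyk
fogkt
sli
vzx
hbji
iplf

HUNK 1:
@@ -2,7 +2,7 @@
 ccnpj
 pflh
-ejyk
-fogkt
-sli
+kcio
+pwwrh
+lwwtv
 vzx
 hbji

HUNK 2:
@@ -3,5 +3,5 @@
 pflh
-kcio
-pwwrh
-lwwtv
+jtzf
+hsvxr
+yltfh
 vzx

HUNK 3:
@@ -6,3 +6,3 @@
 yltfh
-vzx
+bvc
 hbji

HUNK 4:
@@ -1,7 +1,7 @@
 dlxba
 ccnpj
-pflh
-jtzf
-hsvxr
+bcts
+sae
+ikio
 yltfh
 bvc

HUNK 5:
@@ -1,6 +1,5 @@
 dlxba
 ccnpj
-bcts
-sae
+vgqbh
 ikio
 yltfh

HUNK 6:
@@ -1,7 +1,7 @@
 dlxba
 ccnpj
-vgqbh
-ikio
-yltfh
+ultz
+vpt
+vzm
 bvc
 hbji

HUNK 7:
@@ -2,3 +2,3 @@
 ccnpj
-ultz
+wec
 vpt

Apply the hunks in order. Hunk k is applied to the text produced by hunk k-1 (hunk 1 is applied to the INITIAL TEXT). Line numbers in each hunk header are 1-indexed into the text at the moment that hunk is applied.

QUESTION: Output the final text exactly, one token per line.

Hunk 1: at line 2 remove [ejyk,fogkt,sli] add [kcio,pwwrh,lwwtv] -> 9 lines: dlxba ccnpj pflh kcio pwwrh lwwtv vzx hbji iplf
Hunk 2: at line 3 remove [kcio,pwwrh,lwwtv] add [jtzf,hsvxr,yltfh] -> 9 lines: dlxba ccnpj pflh jtzf hsvxr yltfh vzx hbji iplf
Hunk 3: at line 6 remove [vzx] add [bvc] -> 9 lines: dlxba ccnpj pflh jtzf hsvxr yltfh bvc hbji iplf
Hunk 4: at line 1 remove [pflh,jtzf,hsvxr] add [bcts,sae,ikio] -> 9 lines: dlxba ccnpj bcts sae ikio yltfh bvc hbji iplf
Hunk 5: at line 1 remove [bcts,sae] add [vgqbh] -> 8 lines: dlxba ccnpj vgqbh ikio yltfh bvc hbji iplf
Hunk 6: at line 1 remove [vgqbh,ikio,yltfh] add [ultz,vpt,vzm] -> 8 lines: dlxba ccnpj ultz vpt vzm bvc hbji iplf
Hunk 7: at line 2 remove [ultz] add [wec] -> 8 lines: dlxba ccnpj wec vpt vzm bvc hbji iplf

Answer: dlxba
ccnpj
wec
vpt
vzm
bvc
hbji
iplf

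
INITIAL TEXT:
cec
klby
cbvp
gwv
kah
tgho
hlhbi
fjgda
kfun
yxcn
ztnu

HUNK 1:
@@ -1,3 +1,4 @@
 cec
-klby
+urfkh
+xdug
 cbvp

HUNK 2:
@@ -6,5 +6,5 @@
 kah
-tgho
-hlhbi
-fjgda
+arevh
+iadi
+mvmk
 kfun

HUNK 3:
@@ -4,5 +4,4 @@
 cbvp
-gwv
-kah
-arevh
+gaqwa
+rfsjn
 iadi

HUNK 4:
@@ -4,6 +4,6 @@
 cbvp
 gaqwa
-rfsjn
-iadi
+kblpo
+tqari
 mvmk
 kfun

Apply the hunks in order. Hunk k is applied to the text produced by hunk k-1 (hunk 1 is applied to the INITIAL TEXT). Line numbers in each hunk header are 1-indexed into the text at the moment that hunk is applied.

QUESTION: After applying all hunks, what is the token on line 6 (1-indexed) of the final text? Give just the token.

Answer: kblpo

Derivation:
Hunk 1: at line 1 remove [klby] add [urfkh,xdug] -> 12 lines: cec urfkh xdug cbvp gwv kah tgho hlhbi fjgda kfun yxcn ztnu
Hunk 2: at line 6 remove [tgho,hlhbi,fjgda] add [arevh,iadi,mvmk] -> 12 lines: cec urfkh xdug cbvp gwv kah arevh iadi mvmk kfun yxcn ztnu
Hunk 3: at line 4 remove [gwv,kah,arevh] add [gaqwa,rfsjn] -> 11 lines: cec urfkh xdug cbvp gaqwa rfsjn iadi mvmk kfun yxcn ztnu
Hunk 4: at line 4 remove [rfsjn,iadi] add [kblpo,tqari] -> 11 lines: cec urfkh xdug cbvp gaqwa kblpo tqari mvmk kfun yxcn ztnu
Final line 6: kblpo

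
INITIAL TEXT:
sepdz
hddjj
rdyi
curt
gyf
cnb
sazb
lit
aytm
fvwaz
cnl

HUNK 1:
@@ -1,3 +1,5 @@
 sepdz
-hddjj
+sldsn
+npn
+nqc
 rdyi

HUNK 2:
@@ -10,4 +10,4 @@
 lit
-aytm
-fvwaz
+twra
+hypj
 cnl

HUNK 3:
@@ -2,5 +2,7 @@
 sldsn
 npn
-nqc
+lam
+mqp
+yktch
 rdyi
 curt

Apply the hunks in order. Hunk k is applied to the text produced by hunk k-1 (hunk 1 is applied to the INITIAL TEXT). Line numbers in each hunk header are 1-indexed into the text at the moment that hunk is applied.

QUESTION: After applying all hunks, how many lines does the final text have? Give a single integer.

Hunk 1: at line 1 remove [hddjj] add [sldsn,npn,nqc] -> 13 lines: sepdz sldsn npn nqc rdyi curt gyf cnb sazb lit aytm fvwaz cnl
Hunk 2: at line 10 remove [aytm,fvwaz] add [twra,hypj] -> 13 lines: sepdz sldsn npn nqc rdyi curt gyf cnb sazb lit twra hypj cnl
Hunk 3: at line 2 remove [nqc] add [lam,mqp,yktch] -> 15 lines: sepdz sldsn npn lam mqp yktch rdyi curt gyf cnb sazb lit twra hypj cnl
Final line count: 15

Answer: 15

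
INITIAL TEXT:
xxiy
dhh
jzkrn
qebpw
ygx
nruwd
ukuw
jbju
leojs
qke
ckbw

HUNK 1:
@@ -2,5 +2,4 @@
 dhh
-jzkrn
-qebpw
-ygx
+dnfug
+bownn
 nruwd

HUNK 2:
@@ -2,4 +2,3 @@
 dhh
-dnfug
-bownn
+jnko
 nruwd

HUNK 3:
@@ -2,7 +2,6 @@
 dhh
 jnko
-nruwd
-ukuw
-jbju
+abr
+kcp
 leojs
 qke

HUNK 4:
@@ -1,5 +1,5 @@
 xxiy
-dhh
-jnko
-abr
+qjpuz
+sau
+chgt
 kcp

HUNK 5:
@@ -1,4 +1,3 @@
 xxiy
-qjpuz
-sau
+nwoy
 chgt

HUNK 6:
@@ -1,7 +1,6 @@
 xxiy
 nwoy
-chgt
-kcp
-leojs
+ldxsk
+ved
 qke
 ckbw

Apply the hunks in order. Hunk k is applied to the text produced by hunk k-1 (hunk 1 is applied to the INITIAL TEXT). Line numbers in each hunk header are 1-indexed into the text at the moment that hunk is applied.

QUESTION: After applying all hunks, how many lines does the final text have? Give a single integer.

Answer: 6

Derivation:
Hunk 1: at line 2 remove [jzkrn,qebpw,ygx] add [dnfug,bownn] -> 10 lines: xxiy dhh dnfug bownn nruwd ukuw jbju leojs qke ckbw
Hunk 2: at line 2 remove [dnfug,bownn] add [jnko] -> 9 lines: xxiy dhh jnko nruwd ukuw jbju leojs qke ckbw
Hunk 3: at line 2 remove [nruwd,ukuw,jbju] add [abr,kcp] -> 8 lines: xxiy dhh jnko abr kcp leojs qke ckbw
Hunk 4: at line 1 remove [dhh,jnko,abr] add [qjpuz,sau,chgt] -> 8 lines: xxiy qjpuz sau chgt kcp leojs qke ckbw
Hunk 5: at line 1 remove [qjpuz,sau] add [nwoy] -> 7 lines: xxiy nwoy chgt kcp leojs qke ckbw
Hunk 6: at line 1 remove [chgt,kcp,leojs] add [ldxsk,ved] -> 6 lines: xxiy nwoy ldxsk ved qke ckbw
Final line count: 6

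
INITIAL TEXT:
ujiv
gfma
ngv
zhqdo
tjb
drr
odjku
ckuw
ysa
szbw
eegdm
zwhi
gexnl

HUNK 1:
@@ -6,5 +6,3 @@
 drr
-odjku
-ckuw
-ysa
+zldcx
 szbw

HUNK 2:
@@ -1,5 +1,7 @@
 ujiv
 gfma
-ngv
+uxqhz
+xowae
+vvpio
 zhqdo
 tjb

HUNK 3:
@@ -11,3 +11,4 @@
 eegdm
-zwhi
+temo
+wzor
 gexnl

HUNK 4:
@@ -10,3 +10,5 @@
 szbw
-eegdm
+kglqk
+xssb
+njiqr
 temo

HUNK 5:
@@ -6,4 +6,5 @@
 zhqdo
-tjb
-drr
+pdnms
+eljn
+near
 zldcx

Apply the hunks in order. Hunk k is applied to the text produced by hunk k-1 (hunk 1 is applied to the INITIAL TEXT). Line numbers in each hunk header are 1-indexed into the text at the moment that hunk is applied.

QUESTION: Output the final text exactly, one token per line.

Answer: ujiv
gfma
uxqhz
xowae
vvpio
zhqdo
pdnms
eljn
near
zldcx
szbw
kglqk
xssb
njiqr
temo
wzor
gexnl

Derivation:
Hunk 1: at line 6 remove [odjku,ckuw,ysa] add [zldcx] -> 11 lines: ujiv gfma ngv zhqdo tjb drr zldcx szbw eegdm zwhi gexnl
Hunk 2: at line 1 remove [ngv] add [uxqhz,xowae,vvpio] -> 13 lines: ujiv gfma uxqhz xowae vvpio zhqdo tjb drr zldcx szbw eegdm zwhi gexnl
Hunk 3: at line 11 remove [zwhi] add [temo,wzor] -> 14 lines: ujiv gfma uxqhz xowae vvpio zhqdo tjb drr zldcx szbw eegdm temo wzor gexnl
Hunk 4: at line 10 remove [eegdm] add [kglqk,xssb,njiqr] -> 16 lines: ujiv gfma uxqhz xowae vvpio zhqdo tjb drr zldcx szbw kglqk xssb njiqr temo wzor gexnl
Hunk 5: at line 6 remove [tjb,drr] add [pdnms,eljn,near] -> 17 lines: ujiv gfma uxqhz xowae vvpio zhqdo pdnms eljn near zldcx szbw kglqk xssb njiqr temo wzor gexnl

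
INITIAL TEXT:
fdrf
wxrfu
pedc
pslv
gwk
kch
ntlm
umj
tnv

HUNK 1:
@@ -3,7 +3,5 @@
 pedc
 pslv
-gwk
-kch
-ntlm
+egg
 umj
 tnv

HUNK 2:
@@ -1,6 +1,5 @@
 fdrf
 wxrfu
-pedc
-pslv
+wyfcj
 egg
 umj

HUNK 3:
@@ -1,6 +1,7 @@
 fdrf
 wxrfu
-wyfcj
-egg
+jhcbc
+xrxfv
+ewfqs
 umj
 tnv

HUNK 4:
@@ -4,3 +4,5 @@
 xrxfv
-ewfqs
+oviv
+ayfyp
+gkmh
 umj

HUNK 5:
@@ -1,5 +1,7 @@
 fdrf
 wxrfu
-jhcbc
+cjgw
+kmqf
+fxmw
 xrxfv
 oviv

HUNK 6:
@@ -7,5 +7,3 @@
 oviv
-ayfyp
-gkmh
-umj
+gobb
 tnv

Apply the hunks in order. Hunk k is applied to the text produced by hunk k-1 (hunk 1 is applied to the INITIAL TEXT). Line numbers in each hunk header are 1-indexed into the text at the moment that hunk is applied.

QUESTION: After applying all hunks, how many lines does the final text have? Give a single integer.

Hunk 1: at line 3 remove [gwk,kch,ntlm] add [egg] -> 7 lines: fdrf wxrfu pedc pslv egg umj tnv
Hunk 2: at line 1 remove [pedc,pslv] add [wyfcj] -> 6 lines: fdrf wxrfu wyfcj egg umj tnv
Hunk 3: at line 1 remove [wyfcj,egg] add [jhcbc,xrxfv,ewfqs] -> 7 lines: fdrf wxrfu jhcbc xrxfv ewfqs umj tnv
Hunk 4: at line 4 remove [ewfqs] add [oviv,ayfyp,gkmh] -> 9 lines: fdrf wxrfu jhcbc xrxfv oviv ayfyp gkmh umj tnv
Hunk 5: at line 1 remove [jhcbc] add [cjgw,kmqf,fxmw] -> 11 lines: fdrf wxrfu cjgw kmqf fxmw xrxfv oviv ayfyp gkmh umj tnv
Hunk 6: at line 7 remove [ayfyp,gkmh,umj] add [gobb] -> 9 lines: fdrf wxrfu cjgw kmqf fxmw xrxfv oviv gobb tnv
Final line count: 9

Answer: 9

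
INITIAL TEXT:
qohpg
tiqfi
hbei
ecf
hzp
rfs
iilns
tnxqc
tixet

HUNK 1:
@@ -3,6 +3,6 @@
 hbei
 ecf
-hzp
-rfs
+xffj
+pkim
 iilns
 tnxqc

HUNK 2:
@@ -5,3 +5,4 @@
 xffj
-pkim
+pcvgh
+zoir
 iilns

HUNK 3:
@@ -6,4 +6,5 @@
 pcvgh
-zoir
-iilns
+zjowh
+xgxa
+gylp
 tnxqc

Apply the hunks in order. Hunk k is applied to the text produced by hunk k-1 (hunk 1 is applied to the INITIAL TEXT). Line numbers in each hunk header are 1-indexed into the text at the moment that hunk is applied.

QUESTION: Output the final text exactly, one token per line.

Answer: qohpg
tiqfi
hbei
ecf
xffj
pcvgh
zjowh
xgxa
gylp
tnxqc
tixet

Derivation:
Hunk 1: at line 3 remove [hzp,rfs] add [xffj,pkim] -> 9 lines: qohpg tiqfi hbei ecf xffj pkim iilns tnxqc tixet
Hunk 2: at line 5 remove [pkim] add [pcvgh,zoir] -> 10 lines: qohpg tiqfi hbei ecf xffj pcvgh zoir iilns tnxqc tixet
Hunk 3: at line 6 remove [zoir,iilns] add [zjowh,xgxa,gylp] -> 11 lines: qohpg tiqfi hbei ecf xffj pcvgh zjowh xgxa gylp tnxqc tixet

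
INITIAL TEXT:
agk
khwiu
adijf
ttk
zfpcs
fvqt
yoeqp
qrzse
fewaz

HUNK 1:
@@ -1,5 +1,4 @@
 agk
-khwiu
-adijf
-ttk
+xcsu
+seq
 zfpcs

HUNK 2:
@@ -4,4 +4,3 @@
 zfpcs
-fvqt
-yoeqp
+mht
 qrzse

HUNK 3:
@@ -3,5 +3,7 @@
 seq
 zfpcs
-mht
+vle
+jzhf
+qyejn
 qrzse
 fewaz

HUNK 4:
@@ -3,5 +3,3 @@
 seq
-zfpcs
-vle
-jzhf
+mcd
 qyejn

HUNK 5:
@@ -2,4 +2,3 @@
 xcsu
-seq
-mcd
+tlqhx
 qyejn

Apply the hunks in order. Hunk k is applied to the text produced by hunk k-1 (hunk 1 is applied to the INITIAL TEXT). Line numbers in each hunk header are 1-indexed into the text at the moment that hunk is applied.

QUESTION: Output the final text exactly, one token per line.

Answer: agk
xcsu
tlqhx
qyejn
qrzse
fewaz

Derivation:
Hunk 1: at line 1 remove [khwiu,adijf,ttk] add [xcsu,seq] -> 8 lines: agk xcsu seq zfpcs fvqt yoeqp qrzse fewaz
Hunk 2: at line 4 remove [fvqt,yoeqp] add [mht] -> 7 lines: agk xcsu seq zfpcs mht qrzse fewaz
Hunk 3: at line 3 remove [mht] add [vle,jzhf,qyejn] -> 9 lines: agk xcsu seq zfpcs vle jzhf qyejn qrzse fewaz
Hunk 4: at line 3 remove [zfpcs,vle,jzhf] add [mcd] -> 7 lines: agk xcsu seq mcd qyejn qrzse fewaz
Hunk 5: at line 2 remove [seq,mcd] add [tlqhx] -> 6 lines: agk xcsu tlqhx qyejn qrzse fewaz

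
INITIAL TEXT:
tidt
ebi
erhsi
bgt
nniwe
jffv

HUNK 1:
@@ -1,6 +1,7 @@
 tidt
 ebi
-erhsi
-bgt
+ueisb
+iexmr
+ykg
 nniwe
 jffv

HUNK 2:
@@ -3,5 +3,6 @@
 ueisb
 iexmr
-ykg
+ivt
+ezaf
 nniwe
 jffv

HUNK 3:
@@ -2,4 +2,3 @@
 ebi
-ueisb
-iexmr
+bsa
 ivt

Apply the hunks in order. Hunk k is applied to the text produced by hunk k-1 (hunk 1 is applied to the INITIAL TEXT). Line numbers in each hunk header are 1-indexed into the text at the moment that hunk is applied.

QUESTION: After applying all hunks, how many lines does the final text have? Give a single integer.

Hunk 1: at line 1 remove [erhsi,bgt] add [ueisb,iexmr,ykg] -> 7 lines: tidt ebi ueisb iexmr ykg nniwe jffv
Hunk 2: at line 3 remove [ykg] add [ivt,ezaf] -> 8 lines: tidt ebi ueisb iexmr ivt ezaf nniwe jffv
Hunk 3: at line 2 remove [ueisb,iexmr] add [bsa] -> 7 lines: tidt ebi bsa ivt ezaf nniwe jffv
Final line count: 7

Answer: 7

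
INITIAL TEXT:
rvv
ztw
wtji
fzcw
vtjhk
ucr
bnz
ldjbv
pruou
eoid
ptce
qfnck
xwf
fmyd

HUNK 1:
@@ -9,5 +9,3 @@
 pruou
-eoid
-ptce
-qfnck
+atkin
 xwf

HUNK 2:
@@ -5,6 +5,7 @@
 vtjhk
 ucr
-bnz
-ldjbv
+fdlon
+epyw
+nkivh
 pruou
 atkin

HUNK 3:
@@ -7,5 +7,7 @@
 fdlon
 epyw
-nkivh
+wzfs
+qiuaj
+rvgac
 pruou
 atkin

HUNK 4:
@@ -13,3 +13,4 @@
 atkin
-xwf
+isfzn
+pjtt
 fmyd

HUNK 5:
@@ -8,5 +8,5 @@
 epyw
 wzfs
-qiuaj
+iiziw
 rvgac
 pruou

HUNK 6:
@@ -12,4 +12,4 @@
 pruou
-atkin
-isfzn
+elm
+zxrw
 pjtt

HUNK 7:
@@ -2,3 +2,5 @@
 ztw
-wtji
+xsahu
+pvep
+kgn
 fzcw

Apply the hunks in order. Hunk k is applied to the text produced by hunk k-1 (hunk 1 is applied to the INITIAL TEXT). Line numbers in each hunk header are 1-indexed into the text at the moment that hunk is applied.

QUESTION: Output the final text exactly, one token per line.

Answer: rvv
ztw
xsahu
pvep
kgn
fzcw
vtjhk
ucr
fdlon
epyw
wzfs
iiziw
rvgac
pruou
elm
zxrw
pjtt
fmyd

Derivation:
Hunk 1: at line 9 remove [eoid,ptce,qfnck] add [atkin] -> 12 lines: rvv ztw wtji fzcw vtjhk ucr bnz ldjbv pruou atkin xwf fmyd
Hunk 2: at line 5 remove [bnz,ldjbv] add [fdlon,epyw,nkivh] -> 13 lines: rvv ztw wtji fzcw vtjhk ucr fdlon epyw nkivh pruou atkin xwf fmyd
Hunk 3: at line 7 remove [nkivh] add [wzfs,qiuaj,rvgac] -> 15 lines: rvv ztw wtji fzcw vtjhk ucr fdlon epyw wzfs qiuaj rvgac pruou atkin xwf fmyd
Hunk 4: at line 13 remove [xwf] add [isfzn,pjtt] -> 16 lines: rvv ztw wtji fzcw vtjhk ucr fdlon epyw wzfs qiuaj rvgac pruou atkin isfzn pjtt fmyd
Hunk 5: at line 8 remove [qiuaj] add [iiziw] -> 16 lines: rvv ztw wtji fzcw vtjhk ucr fdlon epyw wzfs iiziw rvgac pruou atkin isfzn pjtt fmyd
Hunk 6: at line 12 remove [atkin,isfzn] add [elm,zxrw] -> 16 lines: rvv ztw wtji fzcw vtjhk ucr fdlon epyw wzfs iiziw rvgac pruou elm zxrw pjtt fmyd
Hunk 7: at line 2 remove [wtji] add [xsahu,pvep,kgn] -> 18 lines: rvv ztw xsahu pvep kgn fzcw vtjhk ucr fdlon epyw wzfs iiziw rvgac pruou elm zxrw pjtt fmyd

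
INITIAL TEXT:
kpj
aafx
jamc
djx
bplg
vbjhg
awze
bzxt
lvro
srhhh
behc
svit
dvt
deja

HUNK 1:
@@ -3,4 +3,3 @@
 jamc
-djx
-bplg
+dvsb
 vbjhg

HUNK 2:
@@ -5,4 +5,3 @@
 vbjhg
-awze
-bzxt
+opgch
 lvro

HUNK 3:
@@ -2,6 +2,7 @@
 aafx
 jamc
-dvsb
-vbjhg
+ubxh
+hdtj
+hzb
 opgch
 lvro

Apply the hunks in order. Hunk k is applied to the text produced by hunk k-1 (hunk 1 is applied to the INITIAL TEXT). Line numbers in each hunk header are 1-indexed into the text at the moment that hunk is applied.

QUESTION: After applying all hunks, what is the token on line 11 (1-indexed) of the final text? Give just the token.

Answer: svit

Derivation:
Hunk 1: at line 3 remove [djx,bplg] add [dvsb] -> 13 lines: kpj aafx jamc dvsb vbjhg awze bzxt lvro srhhh behc svit dvt deja
Hunk 2: at line 5 remove [awze,bzxt] add [opgch] -> 12 lines: kpj aafx jamc dvsb vbjhg opgch lvro srhhh behc svit dvt deja
Hunk 3: at line 2 remove [dvsb,vbjhg] add [ubxh,hdtj,hzb] -> 13 lines: kpj aafx jamc ubxh hdtj hzb opgch lvro srhhh behc svit dvt deja
Final line 11: svit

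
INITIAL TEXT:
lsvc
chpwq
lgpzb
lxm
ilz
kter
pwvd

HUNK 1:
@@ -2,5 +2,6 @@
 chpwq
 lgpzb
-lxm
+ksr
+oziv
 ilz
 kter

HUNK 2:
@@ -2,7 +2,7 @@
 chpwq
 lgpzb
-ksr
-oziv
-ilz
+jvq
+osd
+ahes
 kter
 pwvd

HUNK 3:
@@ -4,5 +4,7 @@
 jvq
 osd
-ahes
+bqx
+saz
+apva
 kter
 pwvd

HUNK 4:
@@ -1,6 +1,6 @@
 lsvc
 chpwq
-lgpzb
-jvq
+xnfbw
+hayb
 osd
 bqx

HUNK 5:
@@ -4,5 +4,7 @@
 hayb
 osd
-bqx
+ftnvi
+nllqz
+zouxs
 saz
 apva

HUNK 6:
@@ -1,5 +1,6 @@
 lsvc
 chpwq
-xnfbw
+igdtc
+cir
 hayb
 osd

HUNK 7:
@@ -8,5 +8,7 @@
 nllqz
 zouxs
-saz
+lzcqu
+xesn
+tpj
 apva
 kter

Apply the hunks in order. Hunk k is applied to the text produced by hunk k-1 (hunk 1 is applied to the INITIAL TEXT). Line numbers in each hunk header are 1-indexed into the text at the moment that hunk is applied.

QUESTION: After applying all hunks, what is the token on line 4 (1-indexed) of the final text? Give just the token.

Answer: cir

Derivation:
Hunk 1: at line 2 remove [lxm] add [ksr,oziv] -> 8 lines: lsvc chpwq lgpzb ksr oziv ilz kter pwvd
Hunk 2: at line 2 remove [ksr,oziv,ilz] add [jvq,osd,ahes] -> 8 lines: lsvc chpwq lgpzb jvq osd ahes kter pwvd
Hunk 3: at line 4 remove [ahes] add [bqx,saz,apva] -> 10 lines: lsvc chpwq lgpzb jvq osd bqx saz apva kter pwvd
Hunk 4: at line 1 remove [lgpzb,jvq] add [xnfbw,hayb] -> 10 lines: lsvc chpwq xnfbw hayb osd bqx saz apva kter pwvd
Hunk 5: at line 4 remove [bqx] add [ftnvi,nllqz,zouxs] -> 12 lines: lsvc chpwq xnfbw hayb osd ftnvi nllqz zouxs saz apva kter pwvd
Hunk 6: at line 1 remove [xnfbw] add [igdtc,cir] -> 13 lines: lsvc chpwq igdtc cir hayb osd ftnvi nllqz zouxs saz apva kter pwvd
Hunk 7: at line 8 remove [saz] add [lzcqu,xesn,tpj] -> 15 lines: lsvc chpwq igdtc cir hayb osd ftnvi nllqz zouxs lzcqu xesn tpj apva kter pwvd
Final line 4: cir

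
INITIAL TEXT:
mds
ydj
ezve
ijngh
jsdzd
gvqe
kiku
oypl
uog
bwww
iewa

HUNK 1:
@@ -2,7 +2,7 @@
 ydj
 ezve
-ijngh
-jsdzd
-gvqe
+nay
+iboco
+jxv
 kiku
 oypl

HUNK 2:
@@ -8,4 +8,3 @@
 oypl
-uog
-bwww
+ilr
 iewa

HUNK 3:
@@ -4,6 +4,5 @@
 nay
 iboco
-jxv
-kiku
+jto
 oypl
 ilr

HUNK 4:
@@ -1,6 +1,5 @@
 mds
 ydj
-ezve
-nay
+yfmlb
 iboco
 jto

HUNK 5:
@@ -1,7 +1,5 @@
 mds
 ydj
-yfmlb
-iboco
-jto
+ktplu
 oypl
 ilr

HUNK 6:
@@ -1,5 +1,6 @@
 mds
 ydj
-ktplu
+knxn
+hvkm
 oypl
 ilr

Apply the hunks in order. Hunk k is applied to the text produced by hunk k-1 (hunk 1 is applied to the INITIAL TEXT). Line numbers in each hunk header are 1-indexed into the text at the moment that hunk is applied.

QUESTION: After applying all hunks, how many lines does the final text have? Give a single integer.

Hunk 1: at line 2 remove [ijngh,jsdzd,gvqe] add [nay,iboco,jxv] -> 11 lines: mds ydj ezve nay iboco jxv kiku oypl uog bwww iewa
Hunk 2: at line 8 remove [uog,bwww] add [ilr] -> 10 lines: mds ydj ezve nay iboco jxv kiku oypl ilr iewa
Hunk 3: at line 4 remove [jxv,kiku] add [jto] -> 9 lines: mds ydj ezve nay iboco jto oypl ilr iewa
Hunk 4: at line 1 remove [ezve,nay] add [yfmlb] -> 8 lines: mds ydj yfmlb iboco jto oypl ilr iewa
Hunk 5: at line 1 remove [yfmlb,iboco,jto] add [ktplu] -> 6 lines: mds ydj ktplu oypl ilr iewa
Hunk 6: at line 1 remove [ktplu] add [knxn,hvkm] -> 7 lines: mds ydj knxn hvkm oypl ilr iewa
Final line count: 7

Answer: 7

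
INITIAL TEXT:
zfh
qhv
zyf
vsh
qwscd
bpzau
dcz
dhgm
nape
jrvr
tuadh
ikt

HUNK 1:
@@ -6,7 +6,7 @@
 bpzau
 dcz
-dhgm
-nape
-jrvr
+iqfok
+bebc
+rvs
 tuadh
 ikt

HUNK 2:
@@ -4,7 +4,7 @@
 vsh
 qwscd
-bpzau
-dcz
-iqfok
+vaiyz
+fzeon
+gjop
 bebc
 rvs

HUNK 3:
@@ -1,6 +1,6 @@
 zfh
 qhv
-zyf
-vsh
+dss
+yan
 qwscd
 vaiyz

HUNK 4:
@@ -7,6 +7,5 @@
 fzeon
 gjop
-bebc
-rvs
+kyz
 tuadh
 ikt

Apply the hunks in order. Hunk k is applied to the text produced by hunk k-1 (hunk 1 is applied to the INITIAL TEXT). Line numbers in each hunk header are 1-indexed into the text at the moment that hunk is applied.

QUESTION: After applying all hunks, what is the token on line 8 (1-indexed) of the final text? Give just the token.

Hunk 1: at line 6 remove [dhgm,nape,jrvr] add [iqfok,bebc,rvs] -> 12 lines: zfh qhv zyf vsh qwscd bpzau dcz iqfok bebc rvs tuadh ikt
Hunk 2: at line 4 remove [bpzau,dcz,iqfok] add [vaiyz,fzeon,gjop] -> 12 lines: zfh qhv zyf vsh qwscd vaiyz fzeon gjop bebc rvs tuadh ikt
Hunk 3: at line 1 remove [zyf,vsh] add [dss,yan] -> 12 lines: zfh qhv dss yan qwscd vaiyz fzeon gjop bebc rvs tuadh ikt
Hunk 4: at line 7 remove [bebc,rvs] add [kyz] -> 11 lines: zfh qhv dss yan qwscd vaiyz fzeon gjop kyz tuadh ikt
Final line 8: gjop

Answer: gjop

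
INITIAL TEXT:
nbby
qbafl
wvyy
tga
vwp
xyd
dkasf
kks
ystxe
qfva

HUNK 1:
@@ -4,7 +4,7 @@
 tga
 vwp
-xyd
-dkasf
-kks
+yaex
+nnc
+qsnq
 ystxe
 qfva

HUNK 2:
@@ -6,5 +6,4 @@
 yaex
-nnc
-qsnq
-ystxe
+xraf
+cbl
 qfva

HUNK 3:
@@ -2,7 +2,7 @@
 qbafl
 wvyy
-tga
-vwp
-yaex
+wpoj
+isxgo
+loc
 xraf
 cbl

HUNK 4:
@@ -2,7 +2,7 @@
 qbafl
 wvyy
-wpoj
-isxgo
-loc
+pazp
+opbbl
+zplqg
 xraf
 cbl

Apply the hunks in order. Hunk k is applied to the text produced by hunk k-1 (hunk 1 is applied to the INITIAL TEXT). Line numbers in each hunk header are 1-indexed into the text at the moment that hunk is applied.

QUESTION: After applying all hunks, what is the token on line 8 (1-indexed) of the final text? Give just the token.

Hunk 1: at line 4 remove [xyd,dkasf,kks] add [yaex,nnc,qsnq] -> 10 lines: nbby qbafl wvyy tga vwp yaex nnc qsnq ystxe qfva
Hunk 2: at line 6 remove [nnc,qsnq,ystxe] add [xraf,cbl] -> 9 lines: nbby qbafl wvyy tga vwp yaex xraf cbl qfva
Hunk 3: at line 2 remove [tga,vwp,yaex] add [wpoj,isxgo,loc] -> 9 lines: nbby qbafl wvyy wpoj isxgo loc xraf cbl qfva
Hunk 4: at line 2 remove [wpoj,isxgo,loc] add [pazp,opbbl,zplqg] -> 9 lines: nbby qbafl wvyy pazp opbbl zplqg xraf cbl qfva
Final line 8: cbl

Answer: cbl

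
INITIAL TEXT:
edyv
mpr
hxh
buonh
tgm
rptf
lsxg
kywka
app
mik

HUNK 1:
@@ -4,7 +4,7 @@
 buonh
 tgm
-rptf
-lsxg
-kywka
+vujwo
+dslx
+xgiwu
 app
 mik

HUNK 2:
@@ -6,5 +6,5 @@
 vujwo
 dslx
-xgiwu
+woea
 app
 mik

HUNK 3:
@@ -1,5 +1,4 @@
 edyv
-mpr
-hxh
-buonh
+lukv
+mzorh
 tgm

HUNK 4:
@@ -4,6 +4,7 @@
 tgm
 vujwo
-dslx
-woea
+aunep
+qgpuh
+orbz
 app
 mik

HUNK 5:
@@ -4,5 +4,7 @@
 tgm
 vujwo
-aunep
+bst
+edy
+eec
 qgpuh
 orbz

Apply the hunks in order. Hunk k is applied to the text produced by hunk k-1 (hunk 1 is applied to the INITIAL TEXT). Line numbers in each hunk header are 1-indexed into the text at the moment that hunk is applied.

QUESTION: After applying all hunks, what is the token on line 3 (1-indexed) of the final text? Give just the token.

Answer: mzorh

Derivation:
Hunk 1: at line 4 remove [rptf,lsxg,kywka] add [vujwo,dslx,xgiwu] -> 10 lines: edyv mpr hxh buonh tgm vujwo dslx xgiwu app mik
Hunk 2: at line 6 remove [xgiwu] add [woea] -> 10 lines: edyv mpr hxh buonh tgm vujwo dslx woea app mik
Hunk 3: at line 1 remove [mpr,hxh,buonh] add [lukv,mzorh] -> 9 lines: edyv lukv mzorh tgm vujwo dslx woea app mik
Hunk 4: at line 4 remove [dslx,woea] add [aunep,qgpuh,orbz] -> 10 lines: edyv lukv mzorh tgm vujwo aunep qgpuh orbz app mik
Hunk 5: at line 4 remove [aunep] add [bst,edy,eec] -> 12 lines: edyv lukv mzorh tgm vujwo bst edy eec qgpuh orbz app mik
Final line 3: mzorh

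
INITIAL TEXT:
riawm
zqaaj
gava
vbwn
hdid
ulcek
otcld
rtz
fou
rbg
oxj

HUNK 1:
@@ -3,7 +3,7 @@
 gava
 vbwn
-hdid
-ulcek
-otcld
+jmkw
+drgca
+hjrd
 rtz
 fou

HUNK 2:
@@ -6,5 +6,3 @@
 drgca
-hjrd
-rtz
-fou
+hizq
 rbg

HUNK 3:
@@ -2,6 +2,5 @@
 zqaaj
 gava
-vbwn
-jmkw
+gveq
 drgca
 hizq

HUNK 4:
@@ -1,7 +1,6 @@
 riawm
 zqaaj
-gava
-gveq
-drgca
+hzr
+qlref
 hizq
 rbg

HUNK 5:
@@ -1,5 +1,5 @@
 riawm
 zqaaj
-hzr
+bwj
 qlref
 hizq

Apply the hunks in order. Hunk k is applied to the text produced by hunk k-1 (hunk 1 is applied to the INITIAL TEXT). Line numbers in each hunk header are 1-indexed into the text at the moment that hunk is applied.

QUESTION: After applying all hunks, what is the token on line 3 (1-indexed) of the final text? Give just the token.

Answer: bwj

Derivation:
Hunk 1: at line 3 remove [hdid,ulcek,otcld] add [jmkw,drgca,hjrd] -> 11 lines: riawm zqaaj gava vbwn jmkw drgca hjrd rtz fou rbg oxj
Hunk 2: at line 6 remove [hjrd,rtz,fou] add [hizq] -> 9 lines: riawm zqaaj gava vbwn jmkw drgca hizq rbg oxj
Hunk 3: at line 2 remove [vbwn,jmkw] add [gveq] -> 8 lines: riawm zqaaj gava gveq drgca hizq rbg oxj
Hunk 4: at line 1 remove [gava,gveq,drgca] add [hzr,qlref] -> 7 lines: riawm zqaaj hzr qlref hizq rbg oxj
Hunk 5: at line 1 remove [hzr] add [bwj] -> 7 lines: riawm zqaaj bwj qlref hizq rbg oxj
Final line 3: bwj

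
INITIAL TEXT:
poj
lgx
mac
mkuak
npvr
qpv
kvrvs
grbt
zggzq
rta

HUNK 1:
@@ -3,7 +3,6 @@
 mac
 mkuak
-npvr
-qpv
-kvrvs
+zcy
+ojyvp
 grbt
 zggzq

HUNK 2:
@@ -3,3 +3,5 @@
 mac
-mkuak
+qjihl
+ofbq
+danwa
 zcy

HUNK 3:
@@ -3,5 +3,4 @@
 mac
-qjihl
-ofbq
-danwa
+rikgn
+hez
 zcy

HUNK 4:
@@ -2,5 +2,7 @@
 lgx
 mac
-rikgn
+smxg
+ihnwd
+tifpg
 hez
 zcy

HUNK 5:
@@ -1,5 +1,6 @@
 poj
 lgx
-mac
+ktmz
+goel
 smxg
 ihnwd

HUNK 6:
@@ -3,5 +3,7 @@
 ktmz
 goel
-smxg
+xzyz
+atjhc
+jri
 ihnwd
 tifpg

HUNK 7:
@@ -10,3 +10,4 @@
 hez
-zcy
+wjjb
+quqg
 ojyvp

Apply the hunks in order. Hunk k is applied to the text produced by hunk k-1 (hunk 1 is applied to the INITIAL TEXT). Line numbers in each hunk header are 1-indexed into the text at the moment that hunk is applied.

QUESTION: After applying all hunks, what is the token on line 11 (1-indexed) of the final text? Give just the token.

Answer: wjjb

Derivation:
Hunk 1: at line 3 remove [npvr,qpv,kvrvs] add [zcy,ojyvp] -> 9 lines: poj lgx mac mkuak zcy ojyvp grbt zggzq rta
Hunk 2: at line 3 remove [mkuak] add [qjihl,ofbq,danwa] -> 11 lines: poj lgx mac qjihl ofbq danwa zcy ojyvp grbt zggzq rta
Hunk 3: at line 3 remove [qjihl,ofbq,danwa] add [rikgn,hez] -> 10 lines: poj lgx mac rikgn hez zcy ojyvp grbt zggzq rta
Hunk 4: at line 2 remove [rikgn] add [smxg,ihnwd,tifpg] -> 12 lines: poj lgx mac smxg ihnwd tifpg hez zcy ojyvp grbt zggzq rta
Hunk 5: at line 1 remove [mac] add [ktmz,goel] -> 13 lines: poj lgx ktmz goel smxg ihnwd tifpg hez zcy ojyvp grbt zggzq rta
Hunk 6: at line 3 remove [smxg] add [xzyz,atjhc,jri] -> 15 lines: poj lgx ktmz goel xzyz atjhc jri ihnwd tifpg hez zcy ojyvp grbt zggzq rta
Hunk 7: at line 10 remove [zcy] add [wjjb,quqg] -> 16 lines: poj lgx ktmz goel xzyz atjhc jri ihnwd tifpg hez wjjb quqg ojyvp grbt zggzq rta
Final line 11: wjjb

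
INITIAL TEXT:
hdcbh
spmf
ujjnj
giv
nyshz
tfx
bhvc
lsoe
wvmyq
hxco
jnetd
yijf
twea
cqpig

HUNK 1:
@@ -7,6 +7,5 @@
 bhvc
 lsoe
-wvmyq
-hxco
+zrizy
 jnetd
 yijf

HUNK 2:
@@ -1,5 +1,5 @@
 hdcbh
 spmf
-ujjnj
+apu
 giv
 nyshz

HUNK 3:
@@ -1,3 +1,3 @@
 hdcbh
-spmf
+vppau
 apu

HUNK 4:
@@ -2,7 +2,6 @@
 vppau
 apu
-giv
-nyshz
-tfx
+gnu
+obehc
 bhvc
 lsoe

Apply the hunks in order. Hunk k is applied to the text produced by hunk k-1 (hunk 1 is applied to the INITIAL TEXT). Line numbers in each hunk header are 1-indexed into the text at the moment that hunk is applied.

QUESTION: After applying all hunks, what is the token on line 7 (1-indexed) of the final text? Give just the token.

Answer: lsoe

Derivation:
Hunk 1: at line 7 remove [wvmyq,hxco] add [zrizy] -> 13 lines: hdcbh spmf ujjnj giv nyshz tfx bhvc lsoe zrizy jnetd yijf twea cqpig
Hunk 2: at line 1 remove [ujjnj] add [apu] -> 13 lines: hdcbh spmf apu giv nyshz tfx bhvc lsoe zrizy jnetd yijf twea cqpig
Hunk 3: at line 1 remove [spmf] add [vppau] -> 13 lines: hdcbh vppau apu giv nyshz tfx bhvc lsoe zrizy jnetd yijf twea cqpig
Hunk 4: at line 2 remove [giv,nyshz,tfx] add [gnu,obehc] -> 12 lines: hdcbh vppau apu gnu obehc bhvc lsoe zrizy jnetd yijf twea cqpig
Final line 7: lsoe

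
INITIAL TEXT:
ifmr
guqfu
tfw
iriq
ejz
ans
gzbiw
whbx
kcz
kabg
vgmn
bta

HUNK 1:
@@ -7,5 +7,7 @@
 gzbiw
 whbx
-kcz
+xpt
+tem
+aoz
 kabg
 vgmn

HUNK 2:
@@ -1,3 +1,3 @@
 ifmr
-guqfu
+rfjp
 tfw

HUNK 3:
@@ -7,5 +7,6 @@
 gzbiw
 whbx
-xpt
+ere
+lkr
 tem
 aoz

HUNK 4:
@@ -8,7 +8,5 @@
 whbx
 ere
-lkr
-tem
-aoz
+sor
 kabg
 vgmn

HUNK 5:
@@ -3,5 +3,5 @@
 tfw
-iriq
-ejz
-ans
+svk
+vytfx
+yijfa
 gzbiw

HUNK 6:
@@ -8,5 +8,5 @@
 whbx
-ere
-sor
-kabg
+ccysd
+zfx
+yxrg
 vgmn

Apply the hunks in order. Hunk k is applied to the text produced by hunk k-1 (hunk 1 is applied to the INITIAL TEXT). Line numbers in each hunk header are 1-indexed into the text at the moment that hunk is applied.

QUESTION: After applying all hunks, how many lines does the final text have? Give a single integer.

Hunk 1: at line 7 remove [kcz] add [xpt,tem,aoz] -> 14 lines: ifmr guqfu tfw iriq ejz ans gzbiw whbx xpt tem aoz kabg vgmn bta
Hunk 2: at line 1 remove [guqfu] add [rfjp] -> 14 lines: ifmr rfjp tfw iriq ejz ans gzbiw whbx xpt tem aoz kabg vgmn bta
Hunk 3: at line 7 remove [xpt] add [ere,lkr] -> 15 lines: ifmr rfjp tfw iriq ejz ans gzbiw whbx ere lkr tem aoz kabg vgmn bta
Hunk 4: at line 8 remove [lkr,tem,aoz] add [sor] -> 13 lines: ifmr rfjp tfw iriq ejz ans gzbiw whbx ere sor kabg vgmn bta
Hunk 5: at line 3 remove [iriq,ejz,ans] add [svk,vytfx,yijfa] -> 13 lines: ifmr rfjp tfw svk vytfx yijfa gzbiw whbx ere sor kabg vgmn bta
Hunk 6: at line 8 remove [ere,sor,kabg] add [ccysd,zfx,yxrg] -> 13 lines: ifmr rfjp tfw svk vytfx yijfa gzbiw whbx ccysd zfx yxrg vgmn bta
Final line count: 13

Answer: 13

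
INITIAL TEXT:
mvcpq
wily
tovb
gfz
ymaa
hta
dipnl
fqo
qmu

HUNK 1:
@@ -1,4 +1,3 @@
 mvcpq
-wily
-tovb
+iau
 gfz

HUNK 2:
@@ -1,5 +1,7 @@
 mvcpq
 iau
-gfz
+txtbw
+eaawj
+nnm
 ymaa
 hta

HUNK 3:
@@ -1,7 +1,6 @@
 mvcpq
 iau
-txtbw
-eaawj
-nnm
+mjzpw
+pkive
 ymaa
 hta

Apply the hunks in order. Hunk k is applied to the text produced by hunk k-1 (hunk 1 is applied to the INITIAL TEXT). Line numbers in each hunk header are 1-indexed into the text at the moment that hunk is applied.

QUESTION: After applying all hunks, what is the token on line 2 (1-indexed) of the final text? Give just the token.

Hunk 1: at line 1 remove [wily,tovb] add [iau] -> 8 lines: mvcpq iau gfz ymaa hta dipnl fqo qmu
Hunk 2: at line 1 remove [gfz] add [txtbw,eaawj,nnm] -> 10 lines: mvcpq iau txtbw eaawj nnm ymaa hta dipnl fqo qmu
Hunk 3: at line 1 remove [txtbw,eaawj,nnm] add [mjzpw,pkive] -> 9 lines: mvcpq iau mjzpw pkive ymaa hta dipnl fqo qmu
Final line 2: iau

Answer: iau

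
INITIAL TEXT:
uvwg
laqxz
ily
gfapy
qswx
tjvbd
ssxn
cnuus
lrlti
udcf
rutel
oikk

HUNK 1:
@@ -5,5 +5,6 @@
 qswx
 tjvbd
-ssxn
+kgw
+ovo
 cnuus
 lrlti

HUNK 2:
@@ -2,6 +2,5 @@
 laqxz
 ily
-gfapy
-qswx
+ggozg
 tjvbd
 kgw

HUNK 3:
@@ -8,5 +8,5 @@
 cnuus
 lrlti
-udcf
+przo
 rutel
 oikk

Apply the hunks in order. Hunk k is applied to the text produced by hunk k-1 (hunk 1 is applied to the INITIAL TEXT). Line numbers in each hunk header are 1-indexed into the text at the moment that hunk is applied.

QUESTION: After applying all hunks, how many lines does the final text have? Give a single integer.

Hunk 1: at line 5 remove [ssxn] add [kgw,ovo] -> 13 lines: uvwg laqxz ily gfapy qswx tjvbd kgw ovo cnuus lrlti udcf rutel oikk
Hunk 2: at line 2 remove [gfapy,qswx] add [ggozg] -> 12 lines: uvwg laqxz ily ggozg tjvbd kgw ovo cnuus lrlti udcf rutel oikk
Hunk 3: at line 8 remove [udcf] add [przo] -> 12 lines: uvwg laqxz ily ggozg tjvbd kgw ovo cnuus lrlti przo rutel oikk
Final line count: 12

Answer: 12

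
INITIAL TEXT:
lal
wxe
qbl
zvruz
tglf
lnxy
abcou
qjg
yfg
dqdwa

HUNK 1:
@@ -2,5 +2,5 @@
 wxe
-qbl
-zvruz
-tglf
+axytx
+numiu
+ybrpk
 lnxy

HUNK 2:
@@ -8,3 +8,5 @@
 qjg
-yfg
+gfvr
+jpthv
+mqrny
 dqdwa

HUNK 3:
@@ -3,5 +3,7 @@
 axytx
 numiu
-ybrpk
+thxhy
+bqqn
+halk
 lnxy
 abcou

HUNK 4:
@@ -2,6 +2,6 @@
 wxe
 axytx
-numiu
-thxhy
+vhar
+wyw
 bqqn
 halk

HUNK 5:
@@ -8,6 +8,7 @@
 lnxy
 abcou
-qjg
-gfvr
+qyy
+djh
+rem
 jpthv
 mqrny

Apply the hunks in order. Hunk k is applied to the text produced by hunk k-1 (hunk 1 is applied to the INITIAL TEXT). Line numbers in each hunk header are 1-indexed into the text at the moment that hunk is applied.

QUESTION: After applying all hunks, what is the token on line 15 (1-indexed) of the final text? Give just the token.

Hunk 1: at line 2 remove [qbl,zvruz,tglf] add [axytx,numiu,ybrpk] -> 10 lines: lal wxe axytx numiu ybrpk lnxy abcou qjg yfg dqdwa
Hunk 2: at line 8 remove [yfg] add [gfvr,jpthv,mqrny] -> 12 lines: lal wxe axytx numiu ybrpk lnxy abcou qjg gfvr jpthv mqrny dqdwa
Hunk 3: at line 3 remove [ybrpk] add [thxhy,bqqn,halk] -> 14 lines: lal wxe axytx numiu thxhy bqqn halk lnxy abcou qjg gfvr jpthv mqrny dqdwa
Hunk 4: at line 2 remove [numiu,thxhy] add [vhar,wyw] -> 14 lines: lal wxe axytx vhar wyw bqqn halk lnxy abcou qjg gfvr jpthv mqrny dqdwa
Hunk 5: at line 8 remove [qjg,gfvr] add [qyy,djh,rem] -> 15 lines: lal wxe axytx vhar wyw bqqn halk lnxy abcou qyy djh rem jpthv mqrny dqdwa
Final line 15: dqdwa

Answer: dqdwa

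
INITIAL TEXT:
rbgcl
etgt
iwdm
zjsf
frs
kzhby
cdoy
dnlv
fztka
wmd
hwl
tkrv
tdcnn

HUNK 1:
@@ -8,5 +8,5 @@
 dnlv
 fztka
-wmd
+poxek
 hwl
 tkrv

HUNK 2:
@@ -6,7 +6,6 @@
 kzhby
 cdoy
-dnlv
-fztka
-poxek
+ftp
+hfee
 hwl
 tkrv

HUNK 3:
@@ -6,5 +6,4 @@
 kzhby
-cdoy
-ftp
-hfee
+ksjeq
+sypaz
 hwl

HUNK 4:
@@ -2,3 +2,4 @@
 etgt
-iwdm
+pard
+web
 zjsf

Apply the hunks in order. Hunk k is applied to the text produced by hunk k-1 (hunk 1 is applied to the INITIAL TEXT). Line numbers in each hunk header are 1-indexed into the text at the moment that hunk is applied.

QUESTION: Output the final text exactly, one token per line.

Hunk 1: at line 8 remove [wmd] add [poxek] -> 13 lines: rbgcl etgt iwdm zjsf frs kzhby cdoy dnlv fztka poxek hwl tkrv tdcnn
Hunk 2: at line 6 remove [dnlv,fztka,poxek] add [ftp,hfee] -> 12 lines: rbgcl etgt iwdm zjsf frs kzhby cdoy ftp hfee hwl tkrv tdcnn
Hunk 3: at line 6 remove [cdoy,ftp,hfee] add [ksjeq,sypaz] -> 11 lines: rbgcl etgt iwdm zjsf frs kzhby ksjeq sypaz hwl tkrv tdcnn
Hunk 4: at line 2 remove [iwdm] add [pard,web] -> 12 lines: rbgcl etgt pard web zjsf frs kzhby ksjeq sypaz hwl tkrv tdcnn

Answer: rbgcl
etgt
pard
web
zjsf
frs
kzhby
ksjeq
sypaz
hwl
tkrv
tdcnn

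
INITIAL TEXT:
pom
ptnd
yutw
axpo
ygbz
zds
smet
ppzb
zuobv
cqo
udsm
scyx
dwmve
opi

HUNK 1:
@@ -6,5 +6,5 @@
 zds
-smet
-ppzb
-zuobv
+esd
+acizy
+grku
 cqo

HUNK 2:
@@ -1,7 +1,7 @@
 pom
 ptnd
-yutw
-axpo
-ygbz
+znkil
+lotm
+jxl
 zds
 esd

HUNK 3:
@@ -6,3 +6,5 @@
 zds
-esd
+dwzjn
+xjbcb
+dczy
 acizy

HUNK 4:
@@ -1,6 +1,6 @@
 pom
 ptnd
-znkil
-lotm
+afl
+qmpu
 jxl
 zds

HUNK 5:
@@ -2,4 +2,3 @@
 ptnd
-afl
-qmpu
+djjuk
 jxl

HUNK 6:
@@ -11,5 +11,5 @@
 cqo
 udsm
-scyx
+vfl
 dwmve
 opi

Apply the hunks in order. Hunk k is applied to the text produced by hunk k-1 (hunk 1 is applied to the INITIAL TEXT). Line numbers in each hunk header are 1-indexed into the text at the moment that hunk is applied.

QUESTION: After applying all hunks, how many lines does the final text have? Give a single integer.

Hunk 1: at line 6 remove [smet,ppzb,zuobv] add [esd,acizy,grku] -> 14 lines: pom ptnd yutw axpo ygbz zds esd acizy grku cqo udsm scyx dwmve opi
Hunk 2: at line 1 remove [yutw,axpo,ygbz] add [znkil,lotm,jxl] -> 14 lines: pom ptnd znkil lotm jxl zds esd acizy grku cqo udsm scyx dwmve opi
Hunk 3: at line 6 remove [esd] add [dwzjn,xjbcb,dczy] -> 16 lines: pom ptnd znkil lotm jxl zds dwzjn xjbcb dczy acizy grku cqo udsm scyx dwmve opi
Hunk 4: at line 1 remove [znkil,lotm] add [afl,qmpu] -> 16 lines: pom ptnd afl qmpu jxl zds dwzjn xjbcb dczy acizy grku cqo udsm scyx dwmve opi
Hunk 5: at line 2 remove [afl,qmpu] add [djjuk] -> 15 lines: pom ptnd djjuk jxl zds dwzjn xjbcb dczy acizy grku cqo udsm scyx dwmve opi
Hunk 6: at line 11 remove [scyx] add [vfl] -> 15 lines: pom ptnd djjuk jxl zds dwzjn xjbcb dczy acizy grku cqo udsm vfl dwmve opi
Final line count: 15

Answer: 15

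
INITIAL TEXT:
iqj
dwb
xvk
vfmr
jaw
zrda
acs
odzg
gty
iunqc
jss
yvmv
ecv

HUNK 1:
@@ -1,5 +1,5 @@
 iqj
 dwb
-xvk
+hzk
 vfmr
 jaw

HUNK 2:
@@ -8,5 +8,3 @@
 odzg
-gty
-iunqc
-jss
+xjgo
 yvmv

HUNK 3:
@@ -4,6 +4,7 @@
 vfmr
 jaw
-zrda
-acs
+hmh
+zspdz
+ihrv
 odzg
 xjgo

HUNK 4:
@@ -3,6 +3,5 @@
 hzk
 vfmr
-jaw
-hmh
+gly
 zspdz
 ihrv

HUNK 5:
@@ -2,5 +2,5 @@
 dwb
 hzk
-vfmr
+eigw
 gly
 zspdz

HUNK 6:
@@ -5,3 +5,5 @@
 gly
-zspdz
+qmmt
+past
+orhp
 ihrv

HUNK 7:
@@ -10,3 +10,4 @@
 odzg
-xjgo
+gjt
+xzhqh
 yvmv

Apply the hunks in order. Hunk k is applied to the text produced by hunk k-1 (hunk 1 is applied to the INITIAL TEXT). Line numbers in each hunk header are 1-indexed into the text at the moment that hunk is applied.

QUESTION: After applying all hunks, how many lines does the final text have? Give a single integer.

Hunk 1: at line 1 remove [xvk] add [hzk] -> 13 lines: iqj dwb hzk vfmr jaw zrda acs odzg gty iunqc jss yvmv ecv
Hunk 2: at line 8 remove [gty,iunqc,jss] add [xjgo] -> 11 lines: iqj dwb hzk vfmr jaw zrda acs odzg xjgo yvmv ecv
Hunk 3: at line 4 remove [zrda,acs] add [hmh,zspdz,ihrv] -> 12 lines: iqj dwb hzk vfmr jaw hmh zspdz ihrv odzg xjgo yvmv ecv
Hunk 4: at line 3 remove [jaw,hmh] add [gly] -> 11 lines: iqj dwb hzk vfmr gly zspdz ihrv odzg xjgo yvmv ecv
Hunk 5: at line 2 remove [vfmr] add [eigw] -> 11 lines: iqj dwb hzk eigw gly zspdz ihrv odzg xjgo yvmv ecv
Hunk 6: at line 5 remove [zspdz] add [qmmt,past,orhp] -> 13 lines: iqj dwb hzk eigw gly qmmt past orhp ihrv odzg xjgo yvmv ecv
Hunk 7: at line 10 remove [xjgo] add [gjt,xzhqh] -> 14 lines: iqj dwb hzk eigw gly qmmt past orhp ihrv odzg gjt xzhqh yvmv ecv
Final line count: 14

Answer: 14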